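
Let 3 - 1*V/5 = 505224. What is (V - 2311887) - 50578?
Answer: -4888570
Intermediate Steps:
V = -2526105 (V = 15 - 5*505224 = 15 - 2526120 = -2526105)
(V - 2311887) - 50578 = (-2526105 - 2311887) - 50578 = -4837992 - 50578 = -4888570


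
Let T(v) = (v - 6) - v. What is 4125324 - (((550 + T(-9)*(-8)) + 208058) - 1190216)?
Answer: 5106884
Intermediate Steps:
T(v) = -6 (T(v) = (-6 + v) - v = -6)
4125324 - (((550 + T(-9)*(-8)) + 208058) - 1190216) = 4125324 - (((550 - 6*(-8)) + 208058) - 1190216) = 4125324 - (((550 + 48) + 208058) - 1190216) = 4125324 - ((598 + 208058) - 1190216) = 4125324 - (208656 - 1190216) = 4125324 - 1*(-981560) = 4125324 + 981560 = 5106884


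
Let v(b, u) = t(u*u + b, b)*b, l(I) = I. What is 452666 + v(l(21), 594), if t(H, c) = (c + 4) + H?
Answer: 7863188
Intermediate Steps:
t(H, c) = 4 + H + c (t(H, c) = (4 + c) + H = 4 + H + c)
v(b, u) = b*(4 + u² + 2*b) (v(b, u) = (4 + (u*u + b) + b)*b = (4 + (u² + b) + b)*b = (4 + (b + u²) + b)*b = (4 + u² + 2*b)*b = b*(4 + u² + 2*b))
452666 + v(l(21), 594) = 452666 + 21*(4 + 594² + 2*21) = 452666 + 21*(4 + 352836 + 42) = 452666 + 21*352882 = 452666 + 7410522 = 7863188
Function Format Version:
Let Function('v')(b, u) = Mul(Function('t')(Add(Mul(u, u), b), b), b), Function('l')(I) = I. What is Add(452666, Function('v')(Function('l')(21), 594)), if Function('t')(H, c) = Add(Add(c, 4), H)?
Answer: 7863188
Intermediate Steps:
Function('t')(H, c) = Add(4, H, c) (Function('t')(H, c) = Add(Add(4, c), H) = Add(4, H, c))
Function('v')(b, u) = Mul(b, Add(4, Pow(u, 2), Mul(2, b))) (Function('v')(b, u) = Mul(Add(4, Add(Mul(u, u), b), b), b) = Mul(Add(4, Add(Pow(u, 2), b), b), b) = Mul(Add(4, Add(b, Pow(u, 2)), b), b) = Mul(Add(4, Pow(u, 2), Mul(2, b)), b) = Mul(b, Add(4, Pow(u, 2), Mul(2, b))))
Add(452666, Function('v')(Function('l')(21), 594)) = Add(452666, Mul(21, Add(4, Pow(594, 2), Mul(2, 21)))) = Add(452666, Mul(21, Add(4, 352836, 42))) = Add(452666, Mul(21, 352882)) = Add(452666, 7410522) = 7863188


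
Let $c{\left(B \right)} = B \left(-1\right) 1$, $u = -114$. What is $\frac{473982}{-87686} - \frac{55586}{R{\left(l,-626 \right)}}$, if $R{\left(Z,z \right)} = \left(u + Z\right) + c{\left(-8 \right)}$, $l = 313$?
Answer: $- \frac{2486114135}{9075501} \approx -273.94$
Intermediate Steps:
$c{\left(B \right)} = - B$ ($c{\left(B \right)} = - B 1 = - B$)
$R{\left(Z,z \right)} = -106 + Z$ ($R{\left(Z,z \right)} = \left(-114 + Z\right) - -8 = \left(-114 + Z\right) + 8 = -106 + Z$)
$\frac{473982}{-87686} - \frac{55586}{R{\left(l,-626 \right)}} = \frac{473982}{-87686} - \frac{55586}{-106 + 313} = 473982 \left(- \frac{1}{87686}\right) - \frac{55586}{207} = - \frac{236991}{43843} - \frac{55586}{207} = - \frac{2486114135}{9075501}$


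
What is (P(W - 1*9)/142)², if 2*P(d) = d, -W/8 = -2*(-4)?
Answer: 5329/80656 ≈ 0.066071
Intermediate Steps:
W = -64 (W = -(-16)*(-4) = -8*8 = -64)
P(d) = d/2
(P(W - 1*9)/142)² = (((-64 - 1*9)/2)/142)² = (((-64 - 9)/2)*(1/142))² = (((½)*(-73))*(1/142))² = (-73/2*1/142)² = (-73/284)² = 5329/80656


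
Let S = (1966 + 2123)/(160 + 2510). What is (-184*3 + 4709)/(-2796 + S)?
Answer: -3699730/2487077 ≈ -1.4876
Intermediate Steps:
S = 1363/890 (S = 4089/2670 = 4089*(1/2670) = 1363/890 ≈ 1.5315)
(-184*3 + 4709)/(-2796 + S) = (-184*3 + 4709)/(-2796 + 1363/890) = (-23*24 + 4709)/(-2487077/890) = (-552 + 4709)*(-890/2487077) = 4157*(-890/2487077) = -3699730/2487077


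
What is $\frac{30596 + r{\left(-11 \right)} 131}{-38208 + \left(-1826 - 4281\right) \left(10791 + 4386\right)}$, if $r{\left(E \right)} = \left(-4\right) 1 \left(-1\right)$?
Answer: $- \frac{31120}{92724147} \approx -0.00033562$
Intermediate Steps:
$r{\left(E \right)} = 4$ ($r{\left(E \right)} = \left(-4\right) \left(-1\right) = 4$)
$\frac{30596 + r{\left(-11 \right)} 131}{-38208 + \left(-1826 - 4281\right) \left(10791 + 4386\right)} = \frac{30596 + 4 \cdot 131}{-38208 + \left(-1826 - 4281\right) \left(10791 + 4386\right)} = \frac{30596 + 524}{-38208 - 92685939} = \frac{31120}{-38208 - 92685939} = \frac{31120}{-92724147} = 31120 \left(- \frac{1}{92724147}\right) = - \frac{31120}{92724147}$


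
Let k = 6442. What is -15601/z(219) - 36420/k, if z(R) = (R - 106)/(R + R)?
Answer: -22011917328/363973 ≈ -60477.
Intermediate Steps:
z(R) = (-106 + R)/(2*R) (z(R) = (-106 + R)/((2*R)) = (-106 + R)*(1/(2*R)) = (-106 + R)/(2*R))
-15601/z(219) - 36420/k = -15601*438/(-106 + 219) - 36420/6442 = -15601/((½)*(1/219)*113) - 36420*1/6442 = -15601/113/438 - 18210/3221 = -15601*438/113 - 18210/3221 = -6833238/113 - 18210/3221 = -22011917328/363973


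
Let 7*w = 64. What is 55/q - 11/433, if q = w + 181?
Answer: 13824/52393 ≈ 0.26385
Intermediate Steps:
w = 64/7 (w = (⅐)*64 = 64/7 ≈ 9.1429)
q = 1331/7 (q = 64/7 + 181 = 1331/7 ≈ 190.14)
55/q - 11/433 = 55/(1331/7) - 11/433 = 55*(7/1331) - 11*1/433 = 35/121 - 11/433 = 13824/52393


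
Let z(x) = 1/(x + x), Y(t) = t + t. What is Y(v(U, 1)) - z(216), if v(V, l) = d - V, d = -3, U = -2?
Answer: -865/432 ≈ -2.0023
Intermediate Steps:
v(V, l) = -3 - V
Y(t) = 2*t
z(x) = 1/(2*x)
Y(v(U, 1)) - z(216) = 2*(-3 - 1*(-2)) - 1/(2*216) = 2*(-3 + 2) - 1/(2*216) = 2*(-1) - 1*1/432 = -2 - 1/432 = -865/432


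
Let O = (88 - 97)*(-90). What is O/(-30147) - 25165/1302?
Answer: -36176375/1869114 ≈ -19.355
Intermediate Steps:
O = 810 (O = -9*(-90) = 810)
O/(-30147) - 25165/1302 = 810/(-30147) - 25165/1302 = 810*(-1/30147) - 25165*1/1302 = -270/10049 - 3595/186 = -36176375/1869114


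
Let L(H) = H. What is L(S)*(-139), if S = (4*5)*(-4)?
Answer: 11120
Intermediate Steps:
S = -80 (S = 20*(-4) = -80)
L(S)*(-139) = -80*(-139) = 11120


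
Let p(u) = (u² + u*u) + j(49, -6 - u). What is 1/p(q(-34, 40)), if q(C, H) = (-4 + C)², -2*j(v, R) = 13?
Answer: 2/8340531 ≈ 2.3979e-7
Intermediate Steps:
j(v, R) = -13/2 (j(v, R) = -½*13 = -13/2)
p(u) = -13/2 + 2*u² (p(u) = (u² + u*u) - 13/2 = (u² + u²) - 13/2 = 2*u² - 13/2 = -13/2 + 2*u²)
1/p(q(-34, 40)) = 1/(-13/2 + 2*((-4 - 34)²)²) = 1/(-13/2 + 2*((-38)²)²) = 1/(-13/2 + 2*1444²) = 1/(-13/2 + 2*2085136) = 1/(-13/2 + 4170272) = 1/(8340531/2) = 2/8340531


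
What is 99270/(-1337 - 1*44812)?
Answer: -33090/15383 ≈ -2.1511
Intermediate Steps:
99270/(-1337 - 1*44812) = 99270/(-1337 - 44812) = 99270/(-46149) = 99270*(-1/46149) = -33090/15383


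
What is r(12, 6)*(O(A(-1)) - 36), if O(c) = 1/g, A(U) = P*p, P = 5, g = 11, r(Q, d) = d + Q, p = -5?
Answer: -7110/11 ≈ -646.36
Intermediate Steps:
r(Q, d) = Q + d
A(U) = -25 (A(U) = 5*(-5) = -25)
O(c) = 1/11
r(12, 6)*(O(A(-1)) - 36) = (12 + 6)*(1/11 - 36) = 18*(-395/11) = -7110/11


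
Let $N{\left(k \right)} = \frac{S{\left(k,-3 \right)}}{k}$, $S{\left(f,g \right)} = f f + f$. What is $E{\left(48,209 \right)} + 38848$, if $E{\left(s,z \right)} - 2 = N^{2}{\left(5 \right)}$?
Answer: $38886$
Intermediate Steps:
$S{\left(f,g \right)} = f + f^{2}$ ($S{\left(f,g \right)} = f^{2} + f = f + f^{2}$)
$N{\left(k \right)} = 1 + k$ ($N{\left(k \right)} = \frac{k \left(1 + k\right)}{k} = 1 + k$)
$E{\left(s,z \right)} = 38$ ($E{\left(s,z \right)} = 2 + \left(1 + 5\right)^{2} = 2 + 6^{2} = 2 + 36 = 38$)
$E{\left(48,209 \right)} + 38848 = 38 + 38848 = 38886$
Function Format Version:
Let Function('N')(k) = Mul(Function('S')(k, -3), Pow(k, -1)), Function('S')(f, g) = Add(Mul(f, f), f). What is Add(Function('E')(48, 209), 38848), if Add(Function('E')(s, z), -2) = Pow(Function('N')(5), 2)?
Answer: 38886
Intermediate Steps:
Function('S')(f, g) = Add(f, Pow(f, 2)) (Function('S')(f, g) = Add(Pow(f, 2), f) = Add(f, Pow(f, 2)))
Function('N')(k) = Add(1, k) (Function('N')(k) = Mul(Mul(k, Add(1, k)), Pow(k, -1)) = Add(1, k))
Function('E')(s, z) = 38 (Function('E')(s, z) = Add(2, Pow(Add(1, 5), 2)) = Add(2, Pow(6, 2)) = Add(2, 36) = 38)
Add(Function('E')(48, 209), 38848) = Add(38, 38848) = 38886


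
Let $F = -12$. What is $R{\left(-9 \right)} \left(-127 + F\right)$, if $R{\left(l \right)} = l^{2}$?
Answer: $-11259$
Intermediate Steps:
$R{\left(-9 \right)} \left(-127 + F\right) = \left(-9\right)^{2} \left(-127 - 12\right) = 81 \left(-139\right) = -11259$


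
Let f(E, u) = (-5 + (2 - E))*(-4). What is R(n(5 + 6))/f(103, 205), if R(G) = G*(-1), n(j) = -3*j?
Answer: 33/424 ≈ 0.077830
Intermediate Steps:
f(E, u) = 12 + 4*E (f(E, u) = (-3 - E)*(-4) = 12 + 4*E)
R(G) = -G
R(n(5 + 6))/f(103, 205) = (-(-3)*(5 + 6))/(12 + 4*103) = (-(-3)*11)/(12 + 412) = -1*(-33)/424 = 33*(1/424) = 33/424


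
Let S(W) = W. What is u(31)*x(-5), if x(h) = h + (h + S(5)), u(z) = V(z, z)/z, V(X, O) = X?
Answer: -5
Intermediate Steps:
u(z) = 1 (u(z) = z/z = 1)
x(h) = 5 + 2*h (x(h) = h + (h + 5) = h + (5 + h) = 5 + 2*h)
u(31)*x(-5) = 1*(5 + 2*(-5)) = 1*(5 - 10) = 1*(-5) = -5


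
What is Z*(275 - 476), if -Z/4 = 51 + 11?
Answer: 49848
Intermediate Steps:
Z = -248 (Z = -4*(51 + 11) = -4*62 = -248)
Z*(275 - 476) = -248*(275 - 476) = -248*(-201) = 49848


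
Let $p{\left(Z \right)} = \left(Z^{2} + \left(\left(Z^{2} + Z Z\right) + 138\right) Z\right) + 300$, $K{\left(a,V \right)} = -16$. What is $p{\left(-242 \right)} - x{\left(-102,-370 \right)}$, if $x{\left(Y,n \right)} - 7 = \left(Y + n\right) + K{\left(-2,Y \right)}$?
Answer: $-28319027$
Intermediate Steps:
$x{\left(Y,n \right)} = -9 + Y + n$ ($x{\left(Y,n \right)} = 7 - \left(16 - Y - n\right) = 7 + \left(-16 + Y + n\right) = -9 + Y + n$)
$p{\left(Z \right)} = 300 + Z^{2} + Z \left(138 + 2 Z^{2}\right)$ ($p{\left(Z \right)} = \left(Z^{2} + \left(\left(Z^{2} + Z^{2}\right) + 138\right) Z\right) + 300 = \left(Z^{2} + \left(2 Z^{2} + 138\right) Z\right) + 300 = \left(Z^{2} + \left(138 + 2 Z^{2}\right) Z\right) + 300 = \left(Z^{2} + Z \left(138 + 2 Z^{2}\right)\right) + 300 = 300 + Z^{2} + Z \left(138 + 2 Z^{2}\right)$)
$p{\left(-242 \right)} - x{\left(-102,-370 \right)} = \left(300 + \left(-242\right)^{2} + 2 \left(-242\right)^{3} + 138 \left(-242\right)\right) - \left(-9 - 102 - 370\right) = \left(300 + 58564 + 2 \left(-14172488\right) - 33396\right) - -481 = \left(300 + 58564 - 28344976 - 33396\right) + 481 = -28319508 + 481 = -28319027$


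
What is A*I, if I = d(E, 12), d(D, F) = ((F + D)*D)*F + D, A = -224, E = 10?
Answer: -593600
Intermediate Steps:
d(D, F) = D + D*F*(D + F) (d(D, F) = ((D + F)*D)*F + D = (D*(D + F))*F + D = D*F*(D + F) + D = D + D*F*(D + F))
I = 2650 (I = 10*(1 + 12**2 + 10*12) = 10*(1 + 144 + 120) = 10*265 = 2650)
A*I = -224*2650 = -593600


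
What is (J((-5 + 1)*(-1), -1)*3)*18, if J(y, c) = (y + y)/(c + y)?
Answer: 144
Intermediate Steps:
J(y, c) = 2*y/(c + y) (J(y, c) = (2*y)/(c + y) = 2*y/(c + y))
(J((-5 + 1)*(-1), -1)*3)*18 = ((2*((-5 + 1)*(-1))/(-1 + (-5 + 1)*(-1)))*3)*18 = ((2*(-4*(-1))/(-1 - 4*(-1)))*3)*18 = ((2*4/(-1 + 4))*3)*18 = ((2*4/3)*3)*18 = ((2*4*(1/3))*3)*18 = ((8/3)*3)*18 = 8*18 = 144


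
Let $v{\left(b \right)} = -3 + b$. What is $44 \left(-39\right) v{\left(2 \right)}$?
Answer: $1716$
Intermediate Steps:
$44 \left(-39\right) v{\left(2 \right)} = 44 \left(-39\right) \left(-3 + 2\right) = \left(-1716\right) \left(-1\right) = 1716$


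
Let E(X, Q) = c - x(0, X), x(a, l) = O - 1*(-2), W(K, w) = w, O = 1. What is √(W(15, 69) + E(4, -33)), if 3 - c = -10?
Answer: √79 ≈ 8.8882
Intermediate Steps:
x(a, l) = 3 (x(a, l) = 1 - 1*(-2) = 1 + 2 = 3)
c = 13 (c = 3 - 1*(-10) = 3 + 10 = 13)
E(X, Q) = 10 (E(X, Q) = 13 - 1*3 = 13 - 3 = 10)
√(W(15, 69) + E(4, -33)) = √(69 + 10) = √79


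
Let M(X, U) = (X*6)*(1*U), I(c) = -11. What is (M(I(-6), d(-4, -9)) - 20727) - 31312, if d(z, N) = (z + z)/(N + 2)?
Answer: -364801/7 ≈ -52114.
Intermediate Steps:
d(z, N) = 2*z/(2 + N) (d(z, N) = (2*z)/(2 + N) = 2*z/(2 + N))
M(X, U) = 6*U*X (M(X, U) = (6*X)*U = 6*U*X)
(M(I(-6), d(-4, -9)) - 20727) - 31312 = (6*(2*(-4)/(2 - 9))*(-11) - 20727) - 31312 = (6*(2*(-4)/(-7))*(-11) - 20727) - 31312 = (6*(2*(-4)*(-1/7))*(-11) - 20727) - 31312 = (6*(8/7)*(-11) - 20727) - 31312 = (-528/7 - 20727) - 31312 = -145617/7 - 31312 = -364801/7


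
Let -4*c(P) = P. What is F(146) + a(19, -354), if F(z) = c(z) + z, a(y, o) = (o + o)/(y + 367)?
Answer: 41559/386 ≈ 107.67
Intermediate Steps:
a(y, o) = 2*o/(367 + y) (a(y, o) = (2*o)/(367 + y) = 2*o/(367 + y))
c(P) = -P/4
F(z) = 3*z/4 (F(z) = -z/4 + z = 3*z/4)
F(146) + a(19, -354) = (3/4)*146 + 2*(-354)/(367 + 19) = 219/2 + 2*(-354)/386 = 219/2 + 2*(-354)*(1/386) = 219/2 - 354/193 = 41559/386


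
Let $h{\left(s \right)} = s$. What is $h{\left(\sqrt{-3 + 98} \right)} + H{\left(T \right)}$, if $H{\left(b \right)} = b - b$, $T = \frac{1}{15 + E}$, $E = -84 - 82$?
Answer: $\sqrt{95} \approx 9.7468$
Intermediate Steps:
$E = -166$
$T = - \frac{1}{151}$ ($T = \frac{1}{15 - 166} = \frac{1}{-151} = - \frac{1}{151} \approx -0.0066225$)
$H{\left(b \right)} = 0$
$h{\left(\sqrt{-3 + 98} \right)} + H{\left(T \right)} = \sqrt{-3 + 98} + 0 = \sqrt{95} + 0 = \sqrt{95}$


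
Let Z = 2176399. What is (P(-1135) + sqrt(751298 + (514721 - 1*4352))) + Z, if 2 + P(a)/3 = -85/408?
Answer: 17411139/8 + 11*sqrt(10427) ≈ 2.1775e+6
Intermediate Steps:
P(a) = -53/8 (P(a) = -6 + 3*(-85/408) = -6 + 3*(-85*1/408) = -6 + 3*(-5/24) = -6 - 5/8 = -53/8)
(P(-1135) + sqrt(751298 + (514721 - 1*4352))) + Z = (-53/8 + sqrt(751298 + (514721 - 1*4352))) + 2176399 = (-53/8 + sqrt(751298 + (514721 - 4352))) + 2176399 = (-53/8 + sqrt(751298 + 510369)) + 2176399 = (-53/8 + sqrt(1261667)) + 2176399 = (-53/8 + 11*sqrt(10427)) + 2176399 = 17411139/8 + 11*sqrt(10427)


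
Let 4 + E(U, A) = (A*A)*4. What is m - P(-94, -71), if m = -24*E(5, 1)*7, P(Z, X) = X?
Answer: 71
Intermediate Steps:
E(U, A) = -4 + 4*A**2 (E(U, A) = -4 + (A*A)*4 = -4 + A**2*4 = -4 + 4*A**2)
m = 0 (m = -24*(-4 + 4*1**2)*7 = -24*(-4 + 4*1)*7 = -24*(-4 + 4)*7 = -24*0*7 = 0*7 = 0)
m - P(-94, -71) = 0 - 1*(-71) = 0 + 71 = 71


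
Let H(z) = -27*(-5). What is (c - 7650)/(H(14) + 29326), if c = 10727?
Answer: 181/1733 ≈ 0.10444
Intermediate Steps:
H(z) = 135
(c - 7650)/(H(14) + 29326) = (10727 - 7650)/(135 + 29326) = 3077/29461 = 3077*(1/29461) = 181/1733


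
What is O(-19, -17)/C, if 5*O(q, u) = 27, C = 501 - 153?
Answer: 9/580 ≈ 0.015517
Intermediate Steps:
C = 348
O(q, u) = 27/5 (O(q, u) = (⅕)*27 = 27/5)
O(-19, -17)/C = (27/5)/348 = (27/5)*(1/348) = 9/580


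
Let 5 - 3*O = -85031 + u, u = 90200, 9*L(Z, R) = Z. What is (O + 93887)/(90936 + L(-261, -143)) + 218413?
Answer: 59566088270/272721 ≈ 2.1841e+5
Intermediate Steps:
L(Z, R) = Z/9
O = -5164/3 (O = 5/3 - (-85031 + 90200)/3 = 5/3 - ⅓*5169 = 5/3 - 1723 = -5164/3 ≈ -1721.3)
(O + 93887)/(90936 + L(-261, -143)) + 218413 = (-5164/3 + 93887)/(90936 + (⅑)*(-261)) + 218413 = 276497/(3*(90936 - 29)) + 218413 = (276497/3)/90907 + 218413 = (276497/3)*(1/90907) + 218413 = 276497/272721 + 218413 = 59566088270/272721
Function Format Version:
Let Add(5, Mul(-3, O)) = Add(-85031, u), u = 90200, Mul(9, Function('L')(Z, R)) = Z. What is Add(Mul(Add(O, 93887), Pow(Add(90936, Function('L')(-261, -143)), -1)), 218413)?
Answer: Rational(59566088270, 272721) ≈ 2.1841e+5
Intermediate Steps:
Function('L')(Z, R) = Mul(Rational(1, 9), Z)
O = Rational(-5164, 3) (O = Add(Rational(5, 3), Mul(Rational(-1, 3), Add(-85031, 90200))) = Add(Rational(5, 3), Mul(Rational(-1, 3), 5169)) = Add(Rational(5, 3), -1723) = Rational(-5164, 3) ≈ -1721.3)
Add(Mul(Add(O, 93887), Pow(Add(90936, Function('L')(-261, -143)), -1)), 218413) = Add(Mul(Add(Rational(-5164, 3), 93887), Pow(Add(90936, Mul(Rational(1, 9), -261)), -1)), 218413) = Add(Mul(Rational(276497, 3), Pow(Add(90936, -29), -1)), 218413) = Add(Mul(Rational(276497, 3), Pow(90907, -1)), 218413) = Add(Mul(Rational(276497, 3), Rational(1, 90907)), 218413) = Add(Rational(276497, 272721), 218413) = Rational(59566088270, 272721)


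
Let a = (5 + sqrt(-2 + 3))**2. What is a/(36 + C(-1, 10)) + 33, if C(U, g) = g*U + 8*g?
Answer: 1767/53 ≈ 33.340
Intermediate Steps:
C(U, g) = 8*g + U*g (C(U, g) = U*g + 8*g = 8*g + U*g)
a = 36 (a = (5 + sqrt(1))**2 = (5 + 1)**2 = 6**2 = 36)
a/(36 + C(-1, 10)) + 33 = 36/(36 + 10*(8 - 1)) + 33 = 36/(36 + 10*7) + 33 = 36/(36 + 70) + 33 = 36/106 + 33 = 36*(1/106) + 33 = 18/53 + 33 = 1767/53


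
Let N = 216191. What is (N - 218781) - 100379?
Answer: -102969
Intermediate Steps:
(N - 218781) - 100379 = (216191 - 218781) - 100379 = -2590 - 100379 = -102969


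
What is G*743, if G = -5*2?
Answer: -7430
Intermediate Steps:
G = -10
G*743 = -10*743 = -7430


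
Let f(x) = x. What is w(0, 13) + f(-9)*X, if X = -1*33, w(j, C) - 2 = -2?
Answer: 297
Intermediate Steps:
w(j, C) = 0 (w(j, C) = 2 - 2 = 0)
X = -33
w(0, 13) + f(-9)*X = 0 - 9*(-33) = 0 + 297 = 297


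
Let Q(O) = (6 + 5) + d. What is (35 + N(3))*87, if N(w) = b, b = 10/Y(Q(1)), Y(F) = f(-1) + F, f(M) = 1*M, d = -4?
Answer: 3190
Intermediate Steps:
Q(O) = 7 (Q(O) = (6 + 5) - 4 = 11 - 4 = 7)
f(M) = M
Y(F) = -1 + F
b = 5/3 (b = 10/(-1 + 7) = 10/6 = 10*(⅙) = 5/3 ≈ 1.6667)
N(w) = 5/3
(35 + N(3))*87 = (35 + 5/3)*87 = (110/3)*87 = 3190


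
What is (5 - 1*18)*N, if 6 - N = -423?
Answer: -5577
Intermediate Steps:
N = 429 (N = 6 - 1*(-423) = 6 + 423 = 429)
(5 - 1*18)*N = (5 - 1*18)*429 = (5 - 18)*429 = -13*429 = -5577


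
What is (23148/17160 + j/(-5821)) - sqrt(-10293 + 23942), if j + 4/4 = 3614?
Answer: 6062119/8324030 - sqrt(13649) ≈ -116.10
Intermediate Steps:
j = 3613 (j = -1 + 3614 = 3613)
(23148/17160 + j/(-5821)) - sqrt(-10293 + 23942) = (23148/17160 + 3613/(-5821)) - sqrt(-10293 + 23942) = (23148*(1/17160) + 3613*(-1/5821)) - sqrt(13649) = (1929/1430 - 3613/5821) - sqrt(13649) = 6062119/8324030 - sqrt(13649)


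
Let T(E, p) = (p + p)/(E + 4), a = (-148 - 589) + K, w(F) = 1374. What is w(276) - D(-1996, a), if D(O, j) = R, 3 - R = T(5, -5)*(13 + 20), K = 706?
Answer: 4003/3 ≈ 1334.3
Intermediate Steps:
a = -31 (a = (-148 - 589) + 706 = -737 + 706 = -31)
T(E, p) = 2*p/(4 + E) (T(E, p) = (2*p)/(4 + E) = 2*p/(4 + E))
R = 119/3 (R = 3 - 2*(-5)/(4 + 5)*(13 + 20) = 3 - 2*(-5)/9*33 = 3 - 2*(-5)*(⅑)*33 = 3 - (-10)*33/9 = 3 - 1*(-110/3) = 3 + 110/3 = 119/3 ≈ 39.667)
D(O, j) = 119/3
w(276) - D(-1996, a) = 1374 - 1*119/3 = 1374 - 119/3 = 4003/3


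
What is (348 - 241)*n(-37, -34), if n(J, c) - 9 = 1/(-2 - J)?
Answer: 33812/35 ≈ 966.06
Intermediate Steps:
n(J, c) = 9 + 1/(-2 - J)
(348 - 241)*n(-37, -34) = (348 - 241)*((17 + 9*(-37))/(2 - 37)) = 107*((17 - 333)/(-35)) = 107*(-1/35*(-316)) = 107*(316/35) = 33812/35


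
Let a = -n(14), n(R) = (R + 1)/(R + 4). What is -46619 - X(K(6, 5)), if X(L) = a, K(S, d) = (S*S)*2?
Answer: -279709/6 ≈ -46618.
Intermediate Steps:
n(R) = (1 + R)/(4 + R)
K(S, d) = 2*S² (K(S, d) = S²*2 = 2*S²)
a = -⅚ (a = -(1 + 14)/(4 + 14) = -15/18 = -1*⅚ = -⅚ ≈ -0.83333)
X(L) = -⅚
-46619 - X(K(6, 5)) = -46619 - 1*(-⅚) = -46619 + ⅚ = -279709/6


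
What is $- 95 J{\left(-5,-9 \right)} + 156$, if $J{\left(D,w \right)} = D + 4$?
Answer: $251$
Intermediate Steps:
$J{\left(D,w \right)} = 4 + D$
$- 95 J{\left(-5,-9 \right)} + 156 = - 95 \left(4 - 5\right) + 156 = \left(-95\right) \left(-1\right) + 156 = 95 + 156 = 251$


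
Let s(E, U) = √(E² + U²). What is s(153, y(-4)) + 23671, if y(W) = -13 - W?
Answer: 23671 + 9*√290 ≈ 23824.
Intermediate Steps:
s(153, y(-4)) + 23671 = √(153² + (-13 - 1*(-4))²) + 23671 = √(23409 + (-13 + 4)²) + 23671 = √(23409 + (-9)²) + 23671 = √(23409 + 81) + 23671 = √23490 + 23671 = 9*√290 + 23671 = 23671 + 9*√290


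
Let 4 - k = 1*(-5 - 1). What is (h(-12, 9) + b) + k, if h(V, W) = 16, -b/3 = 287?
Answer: -835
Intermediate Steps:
b = -861 (b = -3*287 = -861)
k = 10 (k = 4 - (-5 - 1) = 4 - (-6) = 4 - 1*(-6) = 4 + 6 = 10)
(h(-12, 9) + b) + k = (16 - 861) + 10 = -845 + 10 = -835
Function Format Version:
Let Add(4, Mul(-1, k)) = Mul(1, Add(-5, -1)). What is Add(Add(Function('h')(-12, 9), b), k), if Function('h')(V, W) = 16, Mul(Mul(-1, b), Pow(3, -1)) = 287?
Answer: -835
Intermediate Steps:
b = -861 (b = Mul(-3, 287) = -861)
k = 10 (k = Add(4, Mul(-1, Mul(1, Add(-5, -1)))) = Add(4, Mul(-1, Mul(1, -6))) = Add(4, Mul(-1, -6)) = Add(4, 6) = 10)
Add(Add(Function('h')(-12, 9), b), k) = Add(Add(16, -861), 10) = Add(-845, 10) = -835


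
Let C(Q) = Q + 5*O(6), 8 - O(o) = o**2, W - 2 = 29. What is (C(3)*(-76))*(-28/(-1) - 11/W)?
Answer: 8923084/31 ≈ 2.8784e+5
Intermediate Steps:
W = 31 (W = 2 + 29 = 31)
O(o) = 8 - o**2
C(Q) = -140 + Q (C(Q) = Q + 5*(8 - 1*6**2) = Q + 5*(8 - 1*36) = Q + 5*(8 - 36) = Q + 5*(-28) = Q - 140 = -140 + Q)
(C(3)*(-76))*(-28/(-1) - 11/W) = ((-140 + 3)*(-76))*(-28/(-1) - 11/31) = (-137*(-76))*(-28*(-1) - 11*1/31) = 10412*(28 - 11/31) = 10412*(857/31) = 8923084/31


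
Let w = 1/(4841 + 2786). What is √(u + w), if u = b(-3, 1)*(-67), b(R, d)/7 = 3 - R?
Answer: I*√163693549379/7627 ≈ 53.047*I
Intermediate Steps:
b(R, d) = 21 - 7*R (b(R, d) = 7*(3 - R) = 21 - 7*R)
u = -2814 (u = (21 - 7*(-3))*(-67) = (21 + 21)*(-67) = 42*(-67) = -2814)
w = 1/7627 ≈ 0.00013111
√(u + w) = √(-2814 + 1/7627) = √(-21462377/7627) = I*√163693549379/7627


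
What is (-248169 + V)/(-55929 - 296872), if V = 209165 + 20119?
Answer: 18885/352801 ≈ 0.053529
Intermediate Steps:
V = 229284
(-248169 + V)/(-55929 - 296872) = (-248169 + 229284)/(-55929 - 296872) = -18885/(-352801) = -18885*(-1/352801) = 18885/352801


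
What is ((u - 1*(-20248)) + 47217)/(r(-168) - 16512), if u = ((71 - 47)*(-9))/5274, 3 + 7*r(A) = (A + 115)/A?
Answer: -23246266008/5689638959 ≈ -4.0857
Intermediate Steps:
r(A) = -3/7 + (115 + A)/(7*A) (r(A) = -3/7 + ((A + 115)/A)/7 = -3/7 + ((115 + A)/A)/7 = -3/7 + (115 + A)/(7*A))
u = -12/293 (u = (24*(-9))*(1/5274) = -216*1/5274 = -12/293 ≈ -0.040956)
((u - 1*(-20248)) + 47217)/(r(-168) - 16512) = ((-12/293 - 1*(-20248)) + 47217)/((⅐)*(115 - 2*(-168))/(-168) - 16512) = ((-12/293 + 20248) + 47217)/((⅐)*(-1/168)*(115 + 336) - 16512) = (5932652/293 + 47217)/((⅐)*(-1/168)*451 - 16512) = 19767233/(293*(-451/1176 - 16512)) = 19767233/(293*(-19418563/1176)) = (19767233/293)*(-1176/19418563) = -23246266008/5689638959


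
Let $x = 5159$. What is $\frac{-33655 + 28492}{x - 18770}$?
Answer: $\frac{1721}{4537} \approx 0.37933$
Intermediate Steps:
$\frac{-33655 + 28492}{x - 18770} = \frac{-33655 + 28492}{5159 - 18770} = - \frac{5163}{-13611} = \left(-5163\right) \left(- \frac{1}{13611}\right) = \frac{1721}{4537}$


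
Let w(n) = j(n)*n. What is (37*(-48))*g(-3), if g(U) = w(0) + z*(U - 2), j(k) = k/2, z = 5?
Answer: 44400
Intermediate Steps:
j(k) = k/2 (j(k) = k*(1/2) = k/2)
w(n) = n**2/2 (w(n) = (n/2)*n = n**2/2)
g(U) = -10 + 5*U (g(U) = (1/2)*0**2 + 5*(U - 2) = (1/2)*0 + 5*(-2 + U) = 0 + (-10 + 5*U) = -10 + 5*U)
(37*(-48))*g(-3) = (37*(-48))*(-10 + 5*(-3)) = -1776*(-10 - 15) = -1776*(-25) = 44400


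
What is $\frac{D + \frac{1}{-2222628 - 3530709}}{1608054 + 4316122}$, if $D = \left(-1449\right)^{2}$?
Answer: $\frac{1509964014817}{4260472621914} \approx 0.35441$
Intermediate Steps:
$D = 2099601$
$\frac{D + \frac{1}{-2222628 - 3530709}}{1608054 + 4316122} = \frac{2099601 + \frac{1}{-2222628 - 3530709}}{1608054 + 4316122} = \frac{2099601 + \frac{1}{-5753337}}{5924176} = \left(2099601 - \frac{1}{5753337}\right) \frac{1}{5924176} = \frac{12079712118536}{5753337} \cdot \frac{1}{5924176} = \frac{1509964014817}{4260472621914}$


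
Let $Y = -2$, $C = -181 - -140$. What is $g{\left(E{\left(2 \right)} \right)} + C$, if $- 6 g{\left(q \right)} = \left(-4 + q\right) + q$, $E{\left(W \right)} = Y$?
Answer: $- \frac{119}{3} \approx -39.667$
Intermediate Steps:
$C = -41$ ($C = -181 + 140 = -41$)
$E{\left(W \right)} = -2$
$g{\left(q \right)} = \frac{2}{3} - \frac{q}{3}$ ($g{\left(q \right)} = - \frac{\left(-4 + q\right) + q}{6} = - \frac{-4 + 2 q}{6} = \frac{2}{3} - \frac{q}{3}$)
$g{\left(E{\left(2 \right)} \right)} + C = \left(\frac{2}{3} - - \frac{2}{3}\right) - 41 = \left(\frac{2}{3} + \frac{2}{3}\right) - 41 = \frac{4}{3} - 41 = - \frac{119}{3}$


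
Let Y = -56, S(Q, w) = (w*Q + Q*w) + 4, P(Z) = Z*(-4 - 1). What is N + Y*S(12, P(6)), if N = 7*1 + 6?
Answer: 40109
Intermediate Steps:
P(Z) = -5*Z (P(Z) = Z*(-5) = -5*Z)
S(Q, w) = 4 + 2*Q*w (S(Q, w) = (Q*w + Q*w) + 4 = 2*Q*w + 4 = 4 + 2*Q*w)
N = 13 (N = 7 + 6 = 13)
N + Y*S(12, P(6)) = 13 - 56*(4 + 2*12*(-5*6)) = 13 - 56*(4 + 2*12*(-30)) = 13 - 56*(4 - 720) = 13 - 56*(-716) = 13 + 40096 = 40109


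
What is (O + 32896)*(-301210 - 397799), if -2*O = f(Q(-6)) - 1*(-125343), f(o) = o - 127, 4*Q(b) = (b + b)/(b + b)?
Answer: 166152342273/8 ≈ 2.0769e+10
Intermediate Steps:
Q(b) = ¼ (Q(b) = ((b + b)/(b + b))/4 = ((2*b)/((2*b)))/4 = ((2*b)*(1/(2*b)))/4 = (¼)*1 = ¼)
f(o) = -127 + o
O = -500865/8 (O = -((-127 + ¼) - 1*(-125343))/2 = -(-507/4 + 125343)/2 = -½*500865/4 = -500865/8 ≈ -62608.)
(O + 32896)*(-301210 - 397799) = (-500865/8 + 32896)*(-301210 - 397799) = -237697/8*(-699009) = 166152342273/8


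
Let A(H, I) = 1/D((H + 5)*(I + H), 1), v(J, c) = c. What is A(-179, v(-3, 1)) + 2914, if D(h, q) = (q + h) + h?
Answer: 180507731/61945 ≈ 2914.0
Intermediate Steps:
D(h, q) = q + 2*h (D(h, q) = (h + q) + h = q + 2*h)
A(H, I) = 1/(1 + 2*(5 + H)*(H + I)) (A(H, I) = 1/(1 + 2*((H + 5)*(I + H))) = 1/(1 + 2*((5 + H)*(H + I))) = 1/(1 + 2*(5 + H)*(H + I)))
A(-179, v(-3, 1)) + 2914 = 1/(1 + 2*(-179)² + 10*(-179) + 10*1 + 2*(-179)*1) + 2914 = 1/(1 + 2*32041 - 1790 + 10 - 358) + 2914 = 1/(1 + 64082 - 1790 + 10 - 358) + 2914 = 1/61945 + 2914 = 180507731/61945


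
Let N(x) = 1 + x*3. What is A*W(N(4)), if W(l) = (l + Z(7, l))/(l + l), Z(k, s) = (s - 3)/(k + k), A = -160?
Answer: -7680/91 ≈ -84.396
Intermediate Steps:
N(x) = 1 + 3*x
Z(k, s) = (-3 + s)/(2*k) (Z(k, s) = (-3 + s)/((2*k)) = (-3 + s)*(1/(2*k)) = (-3 + s)/(2*k))
W(l) = (-3/14 + 15*l/14)/(2*l) (W(l) = (l + (½)*(-3 + l)/7)/(l + l) = (l + (½)*(⅐)*(-3 + l))/((2*l)) = (l + (-3/14 + l/14))*(1/(2*l)) = (-3/14 + 15*l/14)*(1/(2*l)) = (-3/14 + 15*l/14)/(2*l))
A*W(N(4)) = -120*(-1 + 5*(1 + 3*4))/(7*(1 + 3*4)) = -120*(-1 + 5*(1 + 12))/(7*(1 + 12)) = -120*(-1 + 5*13)/(7*13) = -120*(-1 + 65)/(7*13) = -120*64/(7*13) = -160*48/91 = -7680/91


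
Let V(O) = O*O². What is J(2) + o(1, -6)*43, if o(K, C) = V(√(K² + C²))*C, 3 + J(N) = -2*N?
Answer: -7 - 9546*√37 ≈ -58073.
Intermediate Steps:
J(N) = -3 - 2*N
V(O) = O³
o(K, C) = C*(C² + K²)^(3/2) (o(K, C) = (√(K² + C²))³*C = (√(C² + K²))³*C = (C² + K²)^(3/2)*C = C*(C² + K²)^(3/2))
J(2) + o(1, -6)*43 = (-3 - 2*2) - 6*((-6)² + 1²)^(3/2)*43 = (-3 - 4) - 6*(36 + 1)^(3/2)*43 = -7 - 222*√37*43 = -7 - 9546*√37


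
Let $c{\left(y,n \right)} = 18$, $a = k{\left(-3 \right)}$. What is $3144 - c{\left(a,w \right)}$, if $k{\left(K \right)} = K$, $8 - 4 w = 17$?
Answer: $3126$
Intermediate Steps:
$w = - \frac{9}{4}$ ($w = 2 - \frac{17}{4} = - \frac{9}{4} \approx -2.25$)
$a = -3$
$3144 - c{\left(a,w \right)} = 3144 - 18 = 3126$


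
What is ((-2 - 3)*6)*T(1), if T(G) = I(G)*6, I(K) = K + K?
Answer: -360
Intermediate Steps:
I(K) = 2*K
T(G) = 12*G (T(G) = (2*G)*6 = 12*G)
((-2 - 3)*6)*T(1) = ((-2 - 3)*6)*(12*1) = -5*6*12 = -30*12 = -360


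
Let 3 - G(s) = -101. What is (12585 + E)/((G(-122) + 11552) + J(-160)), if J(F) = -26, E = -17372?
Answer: -4787/11630 ≈ -0.41161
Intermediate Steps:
G(s) = 104 (G(s) = 3 - 1*(-101) = 3 + 101 = 104)
(12585 + E)/((G(-122) + 11552) + J(-160)) = (12585 - 17372)/((104 + 11552) - 26) = -4787/(11656 - 26) = -4787/11630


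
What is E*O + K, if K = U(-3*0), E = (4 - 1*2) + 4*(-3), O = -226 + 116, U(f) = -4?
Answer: 1096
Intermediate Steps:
O = -110
E = -10 (E = (4 - 2) - 12 = 2 - 12 = -10)
K = -4
E*O + K = -10*(-110) - 4 = 1100 - 4 = 1096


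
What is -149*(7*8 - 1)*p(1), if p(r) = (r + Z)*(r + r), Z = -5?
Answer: 65560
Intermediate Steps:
p(r) = 2*r*(-5 + r) (p(r) = (r - 5)*(r + r) = (-5 + r)*(2*r) = 2*r*(-5 + r))
-149*(7*8 - 1)*p(1) = -149*(7*8 - 1)*2*1*(-5 + 1) = -149*(56 - 1)*2*1*(-4) = -149*55*(-8) = -8195*(-8) = -1*(-65560) = 65560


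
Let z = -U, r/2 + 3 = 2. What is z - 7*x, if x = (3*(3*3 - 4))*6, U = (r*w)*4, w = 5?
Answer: -590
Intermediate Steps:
r = -2 (r = -6 + 2*2 = -6 + 4 = -2)
U = -40 (U = -2*5*4 = -10*4 = -40)
x = 90 (x = (3*(9 - 4))*6 = (3*5)*6 = 15*6 = 90)
z = 40 (z = -1*(-40) = 40)
z - 7*x = 40 - 7*90 = 40 - 630 = -590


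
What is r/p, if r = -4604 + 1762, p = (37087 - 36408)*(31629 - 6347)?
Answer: -203/1226177 ≈ -0.00016556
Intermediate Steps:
p = 17166478 (p = 679*25282 = 17166478)
r = -2842
r/p = -2842/17166478 = -2842*1/17166478 = -203/1226177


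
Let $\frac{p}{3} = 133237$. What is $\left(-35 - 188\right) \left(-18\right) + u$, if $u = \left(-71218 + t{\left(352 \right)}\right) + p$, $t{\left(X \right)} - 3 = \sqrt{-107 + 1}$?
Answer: $332510 + i \sqrt{106} \approx 3.3251 \cdot 10^{5} + 10.296 i$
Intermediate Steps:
$t{\left(X \right)} = 3 + i \sqrt{106}$ ($t{\left(X \right)} = 3 + \sqrt{-107 + 1} = 3 + \sqrt{-106} = 3 + i \sqrt{106}$)
$p = 399711$ ($p = 3 \cdot 133237 = 399711$)
$u = 328496 + i \sqrt{106}$ ($u = \left(-71218 + \left(3 + i \sqrt{106}\right)\right) + 399711 = \left(-71215 + i \sqrt{106}\right) + 399711 = 328496 + i \sqrt{106} \approx 3.285 \cdot 10^{5} + 10.296 i$)
$\left(-35 - 188\right) \left(-18\right) + u = \left(-35 - 188\right) \left(-18\right) + \left(328496 + i \sqrt{106}\right) = \left(-223\right) \left(-18\right) + \left(328496 + i \sqrt{106}\right) = 4014 + \left(328496 + i \sqrt{106}\right) = 332510 + i \sqrt{106}$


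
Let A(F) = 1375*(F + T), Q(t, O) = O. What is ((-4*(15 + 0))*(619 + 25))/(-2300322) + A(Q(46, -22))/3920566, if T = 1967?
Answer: 45676915355/65351914654 ≈ 0.69894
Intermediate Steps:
A(F) = 2704625 + 1375*F (A(F) = 1375*(F + 1967) = 1375*(1967 + F) = 2704625 + 1375*F)
((-4*(15 + 0))*(619 + 25))/(-2300322) + A(Q(46, -22))/3920566 = ((-4*(15 + 0))*(619 + 25))/(-2300322) + (2704625 + 1375*(-22))/3920566 = (-4*15*644)*(-1/2300322) + (2704625 - 30250)*(1/3920566) = -60*644*(-1/2300322) + 2674375*(1/3920566) = -38640*(-1/2300322) + 2674375/3920566 = 280/16669 + 2674375/3920566 = 45676915355/65351914654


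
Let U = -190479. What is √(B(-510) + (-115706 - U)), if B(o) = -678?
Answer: √74095 ≈ 272.20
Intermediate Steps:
√(B(-510) + (-115706 - U)) = √(-678 + (-115706 - 1*(-190479))) = √(-678 + (-115706 + 190479)) = √(-678 + 74773) = √74095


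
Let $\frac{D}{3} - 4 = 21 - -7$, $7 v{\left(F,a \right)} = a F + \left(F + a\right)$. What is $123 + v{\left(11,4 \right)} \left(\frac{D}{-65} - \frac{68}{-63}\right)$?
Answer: $\frac{3429743}{28665} \approx 119.65$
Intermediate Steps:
$v{\left(F,a \right)} = \frac{F}{7} + \frac{a}{7} + \frac{F a}{7}$ ($v{\left(F,a \right)} = \frac{a F + \left(F + a\right)}{7} = \frac{F a + \left(F + a\right)}{7} = \frac{F + a + F a}{7} = \frac{F}{7} + \frac{a}{7} + \frac{F a}{7}$)
$D = 96$ ($D = 12 + 3 \left(21 - -7\right) = 12 + 3 \left(21 + 7\right) = 12 + 3 \cdot 28 = 12 + 84 = 96$)
$123 + v{\left(11,4 \right)} \left(\frac{D}{-65} - \frac{68}{-63}\right) = 123 + \left(\frac{1}{7} \cdot 11 + \frac{1}{7} \cdot 4 + \frac{1}{7} \cdot 11 \cdot 4\right) \left(\frac{96}{-65} - \frac{68}{-63}\right) = 123 + \left(\frac{11}{7} + \frac{4}{7} + \frac{44}{7}\right) \left(96 \left(- \frac{1}{65}\right) - - \frac{68}{63}\right) = 123 + \frac{59 \left(- \frac{96}{65} + \frac{68}{63}\right)}{7} = 123 + \frac{59}{7} \left(- \frac{1628}{4095}\right) = 123 - \frac{96052}{28665} = \frac{3429743}{28665}$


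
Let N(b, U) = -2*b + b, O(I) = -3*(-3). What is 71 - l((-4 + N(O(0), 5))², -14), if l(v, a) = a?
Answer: 85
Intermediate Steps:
O(I) = 9
N(b, U) = -b
71 - l((-4 + N(O(0), 5))², -14) = 71 - 1*(-14) = 71 + 14 = 85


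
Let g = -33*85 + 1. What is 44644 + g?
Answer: 41840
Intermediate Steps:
g = -2804 (g = -2805 + 1 = -2804)
44644 + g = 44644 - 2804 = 41840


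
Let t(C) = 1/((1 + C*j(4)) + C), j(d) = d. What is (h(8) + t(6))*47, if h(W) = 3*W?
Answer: 35015/31 ≈ 1129.5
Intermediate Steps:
t(C) = 1/(1 + 5*C) (t(C) = 1/((1 + C*4) + C) = 1/((1 + 4*C) + C) = 1/(1 + 5*C))
(h(8) + t(6))*47 = (3*8 + 1/(1 + 5*6))*47 = (24 + 1/(1 + 30))*47 = (24 + 1/31)*47 = (745/31)*47 = 35015/31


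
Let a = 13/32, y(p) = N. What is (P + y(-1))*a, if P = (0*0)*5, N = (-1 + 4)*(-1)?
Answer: -39/32 ≈ -1.2188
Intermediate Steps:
N = -3 (N = 3*(-1) = -3)
y(p) = -3
a = 13/32 (a = 13*(1/32) = 13/32 ≈ 0.40625)
P = 0 (P = 0*5 = 0)
(P + y(-1))*a = (0 - 3)*(13/32) = -3*13/32 = -39/32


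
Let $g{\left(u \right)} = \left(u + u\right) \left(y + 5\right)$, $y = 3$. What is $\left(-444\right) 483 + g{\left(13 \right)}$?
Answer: $-214244$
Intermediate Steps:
$g{\left(u \right)} = 16 u$ ($g{\left(u \right)} = \left(u + u\right) \left(3 + 5\right) = 2 u 8 = 16 u$)
$\left(-444\right) 483 + g{\left(13 \right)} = \left(-444\right) 483 + 16 \cdot 13 = -214452 + 208 = -214244$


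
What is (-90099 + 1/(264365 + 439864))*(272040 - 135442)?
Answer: -8667187995664660/704229 ≈ -1.2307e+10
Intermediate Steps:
(-90099 + 1/(264365 + 439864))*(272040 - 135442) = (-90099 + 1/704229)*136598 = -63450328670/704229*136598 = -8667187995664660/704229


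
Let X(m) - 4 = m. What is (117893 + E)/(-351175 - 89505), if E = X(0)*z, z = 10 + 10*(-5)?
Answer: -117733/440680 ≈ -0.26716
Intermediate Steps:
X(m) = 4 + m
z = -40 (z = 10 - 50 = -40)
E = -160 (E = (4 + 0)*(-40) = 4*(-40) = -160)
(117893 + E)/(-351175 - 89505) = (117893 - 160)/(-351175 - 89505) = 117733/(-440680) = 117733*(-1/440680) = -117733/440680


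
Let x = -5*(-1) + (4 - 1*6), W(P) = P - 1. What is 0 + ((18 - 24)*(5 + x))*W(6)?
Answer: -240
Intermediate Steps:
W(P) = -1 + P
x = 3 (x = 5 + (4 - 6) = 5 - 2 = 3)
0 + ((18 - 24)*(5 + x))*W(6) = 0 + ((18 - 24)*(5 + 3))*(-1 + 6) = 0 - 6*8*5 = 0 - 48*5 = 0 - 240 = -240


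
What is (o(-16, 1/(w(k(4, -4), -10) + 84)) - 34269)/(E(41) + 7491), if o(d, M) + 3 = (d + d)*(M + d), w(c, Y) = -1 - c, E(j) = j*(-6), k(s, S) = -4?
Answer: -2937152/630315 ≈ -4.6598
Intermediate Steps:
E(j) = -6*j
o(d, M) = -3 + 2*d*(M + d) (o(d, M) = -3 + (d + d)*(M + d) = -3 + (2*d)*(M + d) = -3 + 2*d*(M + d))
(o(-16, 1/(w(k(4, -4), -10) + 84)) - 34269)/(E(41) + 7491) = ((-3 + 2*(-16)² + 2*(-16)/((-1 - 1*(-4)) + 84)) - 34269)/(-6*41 + 7491) = ((-3 + 2*256 + 2*(-16)/((-1 + 4) + 84)) - 34269)/(-246 + 7491) = ((-3 + 512 + 2*(-16)/(3 + 84)) - 34269)/7245 = ((-3 + 512 + 2*(-16)/87) - 34269)*(1/7245) = ((-3 + 512 + 2*(1/87)*(-16)) - 34269)*(1/7245) = ((-3 + 512 - 32/87) - 34269)*(1/7245) = (44251/87 - 34269)*(1/7245) = -2937152/87*1/7245 = -2937152/630315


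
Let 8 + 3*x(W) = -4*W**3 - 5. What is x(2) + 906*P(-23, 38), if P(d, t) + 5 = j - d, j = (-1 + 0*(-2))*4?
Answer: 12669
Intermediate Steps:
x(W) = -13/3 - 4*W**3/3 (x(W) = -8/3 + (-4*W**3 - 5)/3 = -8/3 + (-5 - 4*W**3)/3 = -8/3 + (-5/3 - 4*W**3/3) = -13/3 - 4*W**3/3)
j = -4 (j = (-1 + 0)*4 = -1*4 = -4)
P(d, t) = -9 - d (P(d, t) = -5 + (-4 - d) = -9 - d)
x(2) + 906*P(-23, 38) = (-13/3 - 4/3*2**3) + 906*(-9 - 1*(-23)) = (-13/3 - 4/3*8) + 906*(-9 + 23) = (-13/3 - 32/3) + 906*14 = -15 + 12684 = 12669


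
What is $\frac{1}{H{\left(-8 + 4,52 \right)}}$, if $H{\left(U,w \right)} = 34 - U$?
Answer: $\frac{1}{38} \approx 0.026316$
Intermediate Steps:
$\frac{1}{H{\left(-8 + 4,52 \right)}} = \frac{1}{34 - \left(-8 + 4\right)} = \frac{1}{34 - -4} = \frac{1}{34 + 4} = \frac{1}{38}$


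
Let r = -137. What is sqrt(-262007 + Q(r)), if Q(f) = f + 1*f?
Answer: I*sqrt(262281) ≈ 512.13*I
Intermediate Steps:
Q(f) = 2*f (Q(f) = f + f = 2*f)
sqrt(-262007 + Q(r)) = sqrt(-262007 + 2*(-137)) = sqrt(-262007 - 274) = sqrt(-262281) = I*sqrt(262281)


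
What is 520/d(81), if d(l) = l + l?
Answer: 260/81 ≈ 3.2099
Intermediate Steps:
d(l) = 2*l
520/d(81) = 520/((2*81)) = 520/162 = 520*(1/162) = 260/81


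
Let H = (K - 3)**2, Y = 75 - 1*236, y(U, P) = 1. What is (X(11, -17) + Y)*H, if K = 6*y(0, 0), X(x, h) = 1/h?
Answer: -24642/17 ≈ -1449.5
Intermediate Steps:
K = 6 (K = 6*1 = 6)
Y = -161 (Y = 75 - 236 = -161)
H = 9 (H = (6 - 3)**2 = 3**2 = 9)
(X(11, -17) + Y)*H = (1/(-17) - 161)*9 = (-1/17 - 161)*9 = -2738/17*9 = -24642/17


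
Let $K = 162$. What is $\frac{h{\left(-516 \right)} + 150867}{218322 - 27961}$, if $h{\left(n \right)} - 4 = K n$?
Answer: $\frac{3541}{10019} \approx 0.35343$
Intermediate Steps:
$h{\left(n \right)} = 4 + 162 n$
$\frac{h{\left(-516 \right)} + 150867}{218322 - 27961} = \frac{\left(4 + 162 \left(-516\right)\right) + 150867}{218322 - 27961} = \frac{\left(4 - 83592\right) + 150867}{190361} = \left(-83588 + 150867\right) \frac{1}{190361} = 67279 \cdot \frac{1}{190361} = \frac{3541}{10019}$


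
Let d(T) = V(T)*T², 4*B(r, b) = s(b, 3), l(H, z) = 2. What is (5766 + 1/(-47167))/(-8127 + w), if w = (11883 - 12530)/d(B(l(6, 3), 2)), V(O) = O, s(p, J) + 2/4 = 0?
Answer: 271964921/15241402879 ≈ 0.017844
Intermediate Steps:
s(p, J) = -½ (s(p, J) = -½ + 0 = -½)
B(r, b) = -⅛ (B(r, b) = (¼)*(-½) = -⅛)
d(T) = T³ (d(T) = T*T² = T³)
w = 331264 (w = (11883 - 12530)/((-⅛)³) = -647/(-1/512) = -647*(-512) = 331264)
(5766 + 1/(-47167))/(-8127 + w) = (5766 + 1/(-47167))/(-8127 + 331264) = (5766 - 1/47167)/323137 = (271964921/47167)*(1/323137) = 271964921/15241402879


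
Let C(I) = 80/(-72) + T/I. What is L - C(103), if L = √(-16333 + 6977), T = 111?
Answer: 31/927 + 2*I*√2339 ≈ 0.033441 + 96.726*I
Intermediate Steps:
C(I) = -10/9 + 111/I (C(I) = 80/(-72) + 111/I = 80*(-1/72) + 111/I = -10/9 + 111/I)
L = 2*I*√2339 (L = √(-9356) = 2*I*√2339 ≈ 96.726*I)
L - C(103) = 2*I*√2339 - (-10/9 + 111/103) = 2*I*√2339 - 1*(-31/927) = 2*I*√2339 + 31/927 = 31/927 + 2*I*√2339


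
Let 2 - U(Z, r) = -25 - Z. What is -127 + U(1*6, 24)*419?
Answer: 13700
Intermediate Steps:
U(Z, r) = 27 + Z (U(Z, r) = 2 - (-25 - Z) = 2 + (25 + Z) = 27 + Z)
-127 + U(1*6, 24)*419 = -127 + (27 + 1*6)*419 = -127 + (27 + 6)*419 = -127 + 33*419 = -127 + 13827 = 13700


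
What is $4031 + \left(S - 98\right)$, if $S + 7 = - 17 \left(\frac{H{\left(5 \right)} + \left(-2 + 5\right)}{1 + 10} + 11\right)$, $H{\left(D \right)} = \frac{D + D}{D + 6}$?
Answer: $\frac{451688}{121} \approx 3733.0$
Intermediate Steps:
$H{\left(D \right)} = \frac{2 D}{6 + D}$
$S = - \frac{24205}{121}$ ($S = -7 - 17 \left(\frac{2 \cdot 5 \frac{1}{6 + 5} + \left(-2 + 5\right)}{1 + 10} + 11\right) = -7 - 17 \left(\frac{2 \cdot 5 \cdot \frac{1}{11} + 3}{11} + 11\right) = -7 - 17 \left(\left(2 \cdot 5 \cdot \frac{1}{11} + 3\right) \frac{1}{11} + 11\right) = -7 - 17 \left(\left(\frac{10}{11} + 3\right) \frac{1}{11} + 11\right) = -7 - 17 \left(\frac{43}{11} \cdot \frac{1}{11} + 11\right) = -7 - 17 \left(\frac{43}{121} + 11\right) = -7 - \frac{23358}{121} = - \frac{24205}{121} \approx -200.04$)
$4031 + \left(S - 98\right) = 4031 - \frac{36063}{121} = \frac{451688}{121}$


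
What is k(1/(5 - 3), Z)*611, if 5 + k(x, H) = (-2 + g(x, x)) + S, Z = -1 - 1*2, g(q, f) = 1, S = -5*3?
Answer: -12831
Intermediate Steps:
S = -15
Z = -3 (Z = -1 - 2 = -3)
k(x, H) = -21 (k(x, H) = -5 + ((-2 + 1) - 15) = -5 + (-1 - 15) = -5 - 16 = -21)
k(1/(5 - 3), Z)*611 = -21*611 = -12831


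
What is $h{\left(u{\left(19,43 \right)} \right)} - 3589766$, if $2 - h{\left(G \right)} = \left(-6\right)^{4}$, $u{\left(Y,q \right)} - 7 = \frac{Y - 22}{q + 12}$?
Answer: $-3591060$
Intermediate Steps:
$u{\left(Y,q \right)} = 7 + \frac{-22 + Y}{12 + q}$ ($u{\left(Y,q \right)} = 7 + \frac{Y - 22}{q + 12} = 7 + \frac{-22 + Y}{12 + q}$)
$h{\left(G \right)} = -1294$ ($h{\left(G \right)} = 2 - \left(-6\right)^{4} = 2 - 1296 = -1294$)
$h{\left(u{\left(19,43 \right)} \right)} - 3589766 = -1294 - 3589766 = -3591060$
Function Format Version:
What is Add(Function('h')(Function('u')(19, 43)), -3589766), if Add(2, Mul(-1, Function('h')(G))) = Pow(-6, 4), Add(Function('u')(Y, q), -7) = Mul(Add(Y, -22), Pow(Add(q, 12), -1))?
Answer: -3591060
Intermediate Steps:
Function('u')(Y, q) = Add(7, Mul(Pow(Add(12, q), -1), Add(-22, Y))) (Function('u')(Y, q) = Add(7, Mul(Add(Y, -22), Pow(Add(q, 12), -1))) = Add(7, Mul(Add(-22, Y), Pow(Add(12, q), -1))) = Add(7, Mul(Pow(Add(12, q), -1), Add(-22, Y))))
Function('h')(G) = -1294 (Function('h')(G) = Add(2, Mul(-1, Pow(-6, 4))) = Add(2, Mul(-1, 1296)) = Add(2, -1296) = -1294)
Add(Function('h')(Function('u')(19, 43)), -3589766) = Add(-1294, -3589766) = -3591060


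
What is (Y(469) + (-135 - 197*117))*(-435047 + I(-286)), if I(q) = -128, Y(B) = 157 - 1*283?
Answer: 10143929250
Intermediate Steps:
Y(B) = -126 (Y(B) = 157 - 283 = -126)
(Y(469) + (-135 - 197*117))*(-435047 + I(-286)) = (-126 + (-135 - 197*117))*(-435047 - 128) = (-126 + (-135 - 23049))*(-435175) = (-126 - 23184)*(-435175) = -23310*(-435175) = 10143929250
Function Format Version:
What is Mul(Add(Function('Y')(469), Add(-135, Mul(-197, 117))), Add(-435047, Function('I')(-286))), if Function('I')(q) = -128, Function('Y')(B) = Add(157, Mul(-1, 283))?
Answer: 10143929250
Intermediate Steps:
Function('Y')(B) = -126 (Function('Y')(B) = Add(157, -283) = -126)
Mul(Add(Function('Y')(469), Add(-135, Mul(-197, 117))), Add(-435047, Function('I')(-286))) = Mul(Add(-126, Add(-135, Mul(-197, 117))), Add(-435047, -128)) = Mul(Add(-126, Add(-135, -23049)), -435175) = Mul(Add(-126, -23184), -435175) = Mul(-23310, -435175) = 10143929250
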